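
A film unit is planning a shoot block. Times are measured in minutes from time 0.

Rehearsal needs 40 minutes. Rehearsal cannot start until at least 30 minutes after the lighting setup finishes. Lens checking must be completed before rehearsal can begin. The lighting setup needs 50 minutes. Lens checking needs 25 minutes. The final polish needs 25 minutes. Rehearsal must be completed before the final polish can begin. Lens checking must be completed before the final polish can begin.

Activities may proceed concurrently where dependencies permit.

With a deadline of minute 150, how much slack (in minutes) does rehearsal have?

5

Lens checking can start immediately at minute 0; it finishes at minute 25.
The lighting setup can start immediately at minute 0; it finishes at minute 50.
Rehearsal cannot start until the lighting setup (finishes minute 50, plus 30-minute gap → minute 80); lens checking (finishes minute 25). The controlling bound is minute 80, so rehearsal finishes at 80 + 40 = minute 120.

Working backward from the deadline:
Nothing follows the final polish; the deadline of minute 150 is its only limit. It must start by 150 − 25 = minute 125.
Rehearsal must finish before the final polish (must start by minute 125). With a 40-minute duration, rehearsal must start by 125 − 40 = minute 85.
So rehearsal can start as early as minute 80 and as late as minute 85, giving 85 − 80 = 5 minutes of slack.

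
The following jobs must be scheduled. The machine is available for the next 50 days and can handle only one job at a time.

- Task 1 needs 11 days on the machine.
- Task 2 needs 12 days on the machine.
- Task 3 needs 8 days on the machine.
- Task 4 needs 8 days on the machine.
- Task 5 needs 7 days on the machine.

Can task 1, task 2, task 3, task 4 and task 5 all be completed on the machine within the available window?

Running back to back, the jobs need 11 + 12 + 8 + 8 + 7 = 46 days on the machine.
Since 46 ≤ 50, they fit within the window.

Yes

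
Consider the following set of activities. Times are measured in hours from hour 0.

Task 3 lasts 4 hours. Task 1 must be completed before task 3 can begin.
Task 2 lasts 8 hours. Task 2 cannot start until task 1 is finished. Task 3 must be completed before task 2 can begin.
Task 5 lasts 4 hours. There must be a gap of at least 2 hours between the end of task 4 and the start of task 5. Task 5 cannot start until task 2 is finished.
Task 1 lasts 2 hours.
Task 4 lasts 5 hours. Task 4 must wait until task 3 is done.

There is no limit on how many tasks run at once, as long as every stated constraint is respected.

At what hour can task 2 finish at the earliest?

14

Nothing blocks task 1, so it runs from hour 0 to hour 2.
After task 1 (finishes hour 2), task 3 can start at hour 2 and finishes at hour 6.
Task 2 cannot start until task 1 (finishes hour 2); task 3 (finishes hour 6). The controlling bound is hour 6, so task 2 finishes at 6 + 8 = hour 14.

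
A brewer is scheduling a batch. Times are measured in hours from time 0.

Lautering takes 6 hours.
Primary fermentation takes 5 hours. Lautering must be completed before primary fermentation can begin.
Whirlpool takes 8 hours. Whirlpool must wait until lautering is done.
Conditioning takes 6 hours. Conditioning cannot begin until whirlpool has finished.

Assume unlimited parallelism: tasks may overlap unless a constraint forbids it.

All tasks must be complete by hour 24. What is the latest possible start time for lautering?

4

Nothing follows conditioning; the deadline of hour 24 is its only limit. It must start by 24 − 6 = hour 18.
Whirlpool has to be done before conditioning (must start by hour 18). That means finishing by hour 18, i.e. starting by 18 − 8 = hour 10.
Primary fermentation must finish by hour 24; it takes 5 hours, so it must start by 24 − 5 = hour 19.
Lautering feeds whirlpool (must start by hour 10); primary fermentation (must start by hour 19). Taking the minimum, lautering must finish by hour 10 and start by 10 − 6 = hour 4.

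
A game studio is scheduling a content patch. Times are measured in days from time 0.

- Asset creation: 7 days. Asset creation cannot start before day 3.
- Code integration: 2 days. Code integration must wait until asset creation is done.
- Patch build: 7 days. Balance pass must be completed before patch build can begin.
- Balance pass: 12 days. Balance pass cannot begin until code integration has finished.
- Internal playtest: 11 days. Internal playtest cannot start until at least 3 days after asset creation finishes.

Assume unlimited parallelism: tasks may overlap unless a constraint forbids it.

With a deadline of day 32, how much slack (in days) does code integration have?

1

After its own release at day 3, asset creation can start at day 3 and finishes at day 10.
Code integration cannot begin until asset creation (finishes day 10). It runs from day 10 to 10 + 2 = day 12.

Working backward from the deadline:
To finish by day 32, patch build (duration 7) must start no later than day 25.
Balance pass must finish before patch build (must start by day 25). With a 12-day duration, balance pass must start by 25 − 12 = day 13.
Code integration must finish before balance pass (must start by day 13). With a 2-day duration, code integration must start by 13 − 2 = day 11.
So code integration can start as early as day 10 and as late as day 11, giving 11 − 10 = 1 day of slack.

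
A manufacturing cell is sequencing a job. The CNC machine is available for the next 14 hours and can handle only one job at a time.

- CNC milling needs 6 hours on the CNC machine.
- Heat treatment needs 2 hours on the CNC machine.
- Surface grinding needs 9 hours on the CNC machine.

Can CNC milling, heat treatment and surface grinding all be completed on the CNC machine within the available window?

No

Running back to back, the jobs need 6 + 2 + 9 = 17 hours on the CNC machine.
Since 17 > 14, they cannot all fit.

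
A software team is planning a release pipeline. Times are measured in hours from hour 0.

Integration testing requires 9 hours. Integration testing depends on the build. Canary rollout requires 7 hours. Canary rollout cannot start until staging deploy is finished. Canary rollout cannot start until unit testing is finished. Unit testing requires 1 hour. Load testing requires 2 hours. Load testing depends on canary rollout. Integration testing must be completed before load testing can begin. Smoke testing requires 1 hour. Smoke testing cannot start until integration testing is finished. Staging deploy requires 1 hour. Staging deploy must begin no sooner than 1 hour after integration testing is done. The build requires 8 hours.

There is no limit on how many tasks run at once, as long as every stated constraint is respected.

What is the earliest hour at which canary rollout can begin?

Unit testing can start immediately at hour 0; it finishes at hour 1.
Nothing blocks the build, so it runs from hour 0 to hour 8.
Integration testing waits on the build (finishes hour 8), so it starts at hour 8 and finishes at 8 + 9 = hour 17.
Staging deploy waits on integration testing (finishes hour 17, plus 1-hour gap → hour 18), so it starts at hour 18 and finishes at 18 + 1 = hour 19.
Canary rollout waits on staging deploy (finishes hour 19); unit testing (finishes hour 1). The latest of these is hour 19, which is the earliest canary rollout can start.

19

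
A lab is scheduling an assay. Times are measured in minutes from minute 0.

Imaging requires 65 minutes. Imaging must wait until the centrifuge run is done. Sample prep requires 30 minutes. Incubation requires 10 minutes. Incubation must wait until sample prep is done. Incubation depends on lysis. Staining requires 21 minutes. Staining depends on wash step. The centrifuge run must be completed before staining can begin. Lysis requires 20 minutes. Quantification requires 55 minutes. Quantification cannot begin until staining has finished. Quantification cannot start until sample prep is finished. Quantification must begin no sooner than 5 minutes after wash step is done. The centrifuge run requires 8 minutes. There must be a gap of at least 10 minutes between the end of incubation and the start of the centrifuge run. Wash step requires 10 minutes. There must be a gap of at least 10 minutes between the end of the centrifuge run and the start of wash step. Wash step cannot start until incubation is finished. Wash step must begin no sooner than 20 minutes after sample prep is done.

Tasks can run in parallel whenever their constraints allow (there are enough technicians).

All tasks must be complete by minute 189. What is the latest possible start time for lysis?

Quantification must finish by minute 189; it takes 55 minutes, so it must start by 189 − 55 = minute 134.
Since quantification (must start by minute 134) depends on it, staining must finish by minute 134. Backing off its 21-minute duration gives a latest start of minute 113.
Wash step has several dependents: staining (must start by minute 113); quantification (must start by minute 134, minus 5-minute gap → minute 129). The earliest of those limits is minute 113, so wash step must start by 113 − 10 = minute 103.
Imaging must finish by minute 189; it takes 65 minutes, so it must start by 189 − 65 = minute 124.
The centrifuge run must finish in time for wash step (must start by minute 103, minus 10-minute gap → minute 93); staining (must start by minute 113); imaging (must start by minute 124). The tightest is minute 93, so the centrifuge run must start by 93 − 8 = minute 85.
Incubation has several dependents: the centrifuge run (must start by minute 85, minus 10-minute gap → minute 75); wash step (must start by minute 103). The earliest of those limits is minute 75, so incubation must start by 75 − 10 = minute 65.
Since incubation (must start by minute 65) depends on it, lysis must finish by minute 65. Backing off its 20-minute duration gives a latest start of minute 45.

45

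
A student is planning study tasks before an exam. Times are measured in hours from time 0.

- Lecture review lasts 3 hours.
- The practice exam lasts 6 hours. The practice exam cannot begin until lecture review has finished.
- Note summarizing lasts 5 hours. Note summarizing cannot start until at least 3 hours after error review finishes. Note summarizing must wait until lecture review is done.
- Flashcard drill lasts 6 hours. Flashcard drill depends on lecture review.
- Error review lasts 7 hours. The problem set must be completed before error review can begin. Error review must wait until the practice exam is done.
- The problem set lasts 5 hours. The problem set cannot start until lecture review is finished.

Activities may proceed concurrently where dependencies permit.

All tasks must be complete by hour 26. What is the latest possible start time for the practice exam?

Note summarizing has no dependents, so it just needs to finish by hour 26. Starting by 26 − 5 = hour 21 achieves that.
Error review has to be done before note summarizing (must start by hour 21, minus 3-hour gap → hour 18). That means finishing by hour 18, i.e. starting by 18 − 7 = hour 11.
The practice exam must finish before error review (must start by hour 11). With a 6-hour duration, the practice exam must start by 11 − 6 = hour 5.

5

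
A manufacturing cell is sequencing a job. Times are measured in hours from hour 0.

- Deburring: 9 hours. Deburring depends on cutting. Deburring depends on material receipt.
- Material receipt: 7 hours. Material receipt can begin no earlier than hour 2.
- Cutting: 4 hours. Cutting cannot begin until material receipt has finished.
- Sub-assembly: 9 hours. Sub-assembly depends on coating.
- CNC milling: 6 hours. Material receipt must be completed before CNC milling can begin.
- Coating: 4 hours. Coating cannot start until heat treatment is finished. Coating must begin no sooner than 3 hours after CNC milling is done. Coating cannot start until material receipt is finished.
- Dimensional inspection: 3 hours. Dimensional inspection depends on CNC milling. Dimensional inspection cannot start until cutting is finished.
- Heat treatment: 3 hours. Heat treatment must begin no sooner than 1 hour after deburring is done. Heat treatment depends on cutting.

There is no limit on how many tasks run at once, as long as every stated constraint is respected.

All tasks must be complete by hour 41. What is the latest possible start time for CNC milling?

Nothing follows sub-assembly; the deadline of hour 41 is its only limit. It must start by 41 − 9 = hour 32.
Coating must finish before sub-assembly (must start by hour 32). With a 4-hour duration, coating must start by 32 − 4 = hour 28.
Dimensional inspection must finish by hour 41; it takes 3 hours, so it must start by 41 − 3 = hour 38.
CNC milling feeds dimensional inspection (must start by hour 38); coating (must start by hour 28, minus 3-hour gap → hour 25). Taking the minimum, CNC milling must finish by hour 25 and start by 25 − 6 = hour 19.

19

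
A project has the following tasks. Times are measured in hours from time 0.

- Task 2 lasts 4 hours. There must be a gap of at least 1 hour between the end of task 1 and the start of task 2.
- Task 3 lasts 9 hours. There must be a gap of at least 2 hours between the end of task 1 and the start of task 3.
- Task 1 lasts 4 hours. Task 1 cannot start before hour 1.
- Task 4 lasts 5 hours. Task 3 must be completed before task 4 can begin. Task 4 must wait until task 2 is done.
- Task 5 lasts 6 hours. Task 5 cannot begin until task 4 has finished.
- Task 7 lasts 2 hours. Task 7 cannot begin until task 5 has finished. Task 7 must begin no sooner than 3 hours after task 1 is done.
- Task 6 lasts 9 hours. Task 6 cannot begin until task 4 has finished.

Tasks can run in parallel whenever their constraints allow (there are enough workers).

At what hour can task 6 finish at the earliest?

Task 1 waits on its own release at hour 1, so it starts at hour 1 and finishes at 1 + 4 = hour 5.
Task 3 waits on task 1 (finishes hour 5, plus 2-hour gap → hour 7), so it starts at hour 7 and finishes at 7 + 9 = hour 16.
Task 2 waits on task 1 (finishes hour 5, plus 1-hour gap → hour 6), so it starts at hour 6 and finishes at 6 + 4 = hour 10.
For task 4: task 3 (finishes hour 16); task 2 (finishes hour 10). Taking the maximum gives a start of hour 16, and it finishes at 16 + 5 = hour 21.
Task 6 cannot begin until task 4 (finishes hour 21). It runs from hour 21 to 21 + 9 = hour 30.

30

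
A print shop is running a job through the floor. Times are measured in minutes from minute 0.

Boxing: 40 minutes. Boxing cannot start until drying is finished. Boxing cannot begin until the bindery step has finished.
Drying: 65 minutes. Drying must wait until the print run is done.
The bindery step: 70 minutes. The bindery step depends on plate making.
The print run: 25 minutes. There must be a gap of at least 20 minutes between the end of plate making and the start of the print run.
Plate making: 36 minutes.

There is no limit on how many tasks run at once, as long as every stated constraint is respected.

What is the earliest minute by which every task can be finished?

Plate making has no prerequisites, so it starts at minute 0 and finishes at minute 36.
The bindery step cannot begin until plate making (finishes minute 36). It runs from minute 36 to 36 + 70 = minute 106.
The print run cannot begin until plate making (finishes minute 36, plus 20-minute gap → minute 56). It runs from minute 56 to 56 + 25 = minute 81.
After the print run (finishes minute 81), drying can start at minute 81 and finishes at minute 146.
Boxing cannot start until drying (finishes minute 146); the bindery step (finishes minute 106). The controlling bound is minute 146, so boxing finishes at 146 + 40 = minute 186.
All tasks are finished once the last one completes. Finish times: Plate making at 36, The print run at 81, Drying at 146, The bindery step at 106, Boxing at 186. The latest is minute 186.

186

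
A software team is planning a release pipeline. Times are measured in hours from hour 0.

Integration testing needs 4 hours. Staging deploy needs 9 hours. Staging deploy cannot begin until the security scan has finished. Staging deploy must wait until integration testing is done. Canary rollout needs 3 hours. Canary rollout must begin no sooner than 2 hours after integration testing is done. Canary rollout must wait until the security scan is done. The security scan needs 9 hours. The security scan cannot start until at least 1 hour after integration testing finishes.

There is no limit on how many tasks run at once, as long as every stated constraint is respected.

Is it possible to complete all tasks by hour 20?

Integration testing can start immediately at hour 0; it finishes at hour 4.
After integration testing (finishes hour 4, plus 1-hour gap → hour 5), the security scan can start at hour 5 and finishes at hour 14.
Canary rollout has to wait for integration testing (finishes hour 4, plus 2-hour gap → hour 6); the security scan (finishes hour 14). The latest of these is hour 14, so canary rollout runs hour 14 to 14 + 3 = hour 17.
Staging deploy needs all of the security scan (finishes hour 14); integration testing (finishes hour 4). That puts its earliest start at hour 14; it finishes at 14 + 9 = hour 23.
The earliest everything can be done is hour 23, which is after the deadline of 20, so it is not possible.

No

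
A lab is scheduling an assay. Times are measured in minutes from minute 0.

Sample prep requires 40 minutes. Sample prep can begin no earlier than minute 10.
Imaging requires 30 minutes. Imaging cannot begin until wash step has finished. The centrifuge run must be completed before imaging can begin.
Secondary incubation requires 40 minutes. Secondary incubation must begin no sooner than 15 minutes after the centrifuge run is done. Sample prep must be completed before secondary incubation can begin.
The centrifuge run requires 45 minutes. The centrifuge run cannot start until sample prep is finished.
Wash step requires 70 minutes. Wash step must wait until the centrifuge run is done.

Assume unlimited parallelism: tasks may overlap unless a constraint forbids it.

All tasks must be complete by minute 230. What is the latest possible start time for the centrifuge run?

Nothing follows imaging; the deadline of minute 230 is its only limit. It must start by 230 − 30 = minute 200.
Since imaging (must start by minute 200) depends on it, wash step must finish by minute 200. Backing off its 70-minute duration gives a latest start of minute 130.
Secondary incubation must finish by minute 230; it takes 40 minutes, so it must start by 230 − 40 = minute 190.
For the centrifuge run: wash step (must start by minute 130); secondary incubation (must start by minute 190, minus 15-minute gap → minute 175); imaging (must start by minute 200). The most restrictive is minute 130; with a 45-minute duration, the centrifuge run must start by minute 85.

85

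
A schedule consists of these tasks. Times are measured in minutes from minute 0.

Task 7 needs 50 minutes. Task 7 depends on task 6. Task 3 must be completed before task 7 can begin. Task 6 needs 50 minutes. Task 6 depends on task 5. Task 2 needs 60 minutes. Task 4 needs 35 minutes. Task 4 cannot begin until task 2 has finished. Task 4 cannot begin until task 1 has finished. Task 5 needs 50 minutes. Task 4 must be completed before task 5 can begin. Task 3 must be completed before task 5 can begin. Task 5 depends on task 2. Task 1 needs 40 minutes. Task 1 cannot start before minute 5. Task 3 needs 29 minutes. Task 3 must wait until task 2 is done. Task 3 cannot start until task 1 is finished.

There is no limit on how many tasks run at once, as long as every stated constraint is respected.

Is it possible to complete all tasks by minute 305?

Yes

Task 2 can start immediately at minute 0; it finishes at minute 60.
Task 1 waits on its own release at minute 5, so it starts at minute 5 and finishes at 5 + 40 = minute 45.
Task 4 needs all of task 2 (finishes minute 60); task 1 (finishes minute 45). That puts its earliest start at minute 60; it finishes at 60 + 35 = minute 95.
Task 3 has to wait for task 2 (finishes minute 60); task 1 (finishes minute 45). The latest of these is minute 60, so task 3 runs minute 60 to 60 + 29 = minute 89.
Task 5 cannot start until task 4 (finishes minute 95); task 3 (finishes minute 89); task 2 (finishes minute 60). The controlling bound is minute 95, so task 5 finishes at 95 + 50 = minute 145.
Task 6 cannot begin until task 5 (finishes minute 145). It runs from minute 145 to 145 + 50 = minute 195.
For task 7: task 6 (finishes minute 195); task 3 (finishes minute 89). Taking the maximum gives a start of minute 195, and it finishes at 195 + 50 = minute 245.
Every task is finished by minute 245, which is no later than the deadline of 305, so the schedule is feasible.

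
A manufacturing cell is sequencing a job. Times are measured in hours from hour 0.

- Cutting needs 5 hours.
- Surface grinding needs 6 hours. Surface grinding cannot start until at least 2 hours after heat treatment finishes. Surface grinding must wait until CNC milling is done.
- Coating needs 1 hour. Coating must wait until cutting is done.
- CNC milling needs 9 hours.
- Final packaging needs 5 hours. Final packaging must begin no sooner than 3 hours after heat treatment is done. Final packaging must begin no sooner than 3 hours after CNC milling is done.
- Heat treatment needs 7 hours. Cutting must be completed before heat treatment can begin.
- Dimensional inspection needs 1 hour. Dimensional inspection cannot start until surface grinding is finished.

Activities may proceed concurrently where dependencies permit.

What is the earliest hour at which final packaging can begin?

CNC milling has no prerequisites, so it starts at hour 0 and finishes at hour 9.
Cutting has no prerequisites, so it starts at hour 0 and finishes at hour 5.
After cutting (finishes hour 5), heat treatment can start at hour 5 and finishes at hour 12.
Final packaging waits on heat treatment (finishes hour 12, plus 3-hour gap → hour 15); CNC milling (finishes hour 9, plus 3-hour gap → hour 12). The latest of these is hour 15, which is the earliest final packaging can start.

15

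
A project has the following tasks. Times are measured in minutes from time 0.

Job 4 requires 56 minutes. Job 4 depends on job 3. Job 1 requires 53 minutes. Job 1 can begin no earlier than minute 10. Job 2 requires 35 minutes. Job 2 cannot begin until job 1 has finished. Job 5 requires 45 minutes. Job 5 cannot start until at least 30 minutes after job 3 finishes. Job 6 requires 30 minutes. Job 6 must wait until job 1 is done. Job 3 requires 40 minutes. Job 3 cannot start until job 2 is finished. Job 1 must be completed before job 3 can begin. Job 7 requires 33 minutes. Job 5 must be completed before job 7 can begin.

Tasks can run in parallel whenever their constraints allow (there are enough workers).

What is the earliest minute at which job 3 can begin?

98

Job 1 cannot begin until its own release at minute 10. It runs from minute 10 to 10 + 53 = minute 63.
Job 2 waits on job 1 (finishes minute 63), so it starts at minute 63 and finishes at 63 + 35 = minute 98.
Job 3 waits on job 2 (finishes minute 98); job 1 (finishes minute 63). The latest of these is minute 98, which is the earliest job 3 can start.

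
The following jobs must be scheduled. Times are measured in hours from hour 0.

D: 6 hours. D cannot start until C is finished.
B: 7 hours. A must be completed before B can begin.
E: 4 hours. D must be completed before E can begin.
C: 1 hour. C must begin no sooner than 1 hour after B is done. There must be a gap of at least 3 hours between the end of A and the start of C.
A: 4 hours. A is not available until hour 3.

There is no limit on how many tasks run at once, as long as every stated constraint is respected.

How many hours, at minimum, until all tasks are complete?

26

A cannot begin until its own release at hour 3. It runs from hour 3 to 3 + 4 = hour 7.
B waits on A (finishes hour 7), so it starts at hour 7 and finishes at 7 + 7 = hour 14.
C needs all of B (finishes hour 14, plus 1-hour gap → hour 15); A (finishes hour 7, plus 3-hour gap → hour 10). That puts its earliest start at hour 15; it finishes at 15 + 1 = hour 16.
D waits on C (finishes hour 16), so it starts at hour 16 and finishes at 16 + 6 = hour 22.
E cannot begin until D (finishes hour 22). It runs from hour 22 to 22 + 4 = hour 26.
All tasks are finished once the last one completes. Finish times: A at 7, B at 14, C at 16, D at 22, E at 26. The latest is hour 26.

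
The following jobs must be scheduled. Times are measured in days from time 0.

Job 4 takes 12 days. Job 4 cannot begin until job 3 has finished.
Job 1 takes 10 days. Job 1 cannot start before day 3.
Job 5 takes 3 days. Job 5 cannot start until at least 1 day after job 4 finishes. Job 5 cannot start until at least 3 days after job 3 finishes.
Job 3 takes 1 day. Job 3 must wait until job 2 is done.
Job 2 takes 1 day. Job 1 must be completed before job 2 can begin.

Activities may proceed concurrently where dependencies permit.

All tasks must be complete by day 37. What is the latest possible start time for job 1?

9

Nothing follows job 5; the deadline of day 37 is its only limit. It must start by 37 − 3 = day 34.
Job 4 must finish before job 5 (must start by day 34, minus 1-day gap → day 33). With a 12-day duration, job 4 must start by 33 − 12 = day 21.
Job 3 feeds job 4 (must start by day 21); job 5 (must start by day 34, minus 3-day gap → day 31). Taking the minimum, job 3 must finish by day 21 and start by 21 − 1 = day 20.
Since job 3 (must start by day 20) depends on it, job 2 must finish by day 20. Backing off its 1-day duration gives a latest start of day 19.
Job 1 feeds into job 2 (must start by day 19); so job 1 must finish by day 19 and therefore start by day 9.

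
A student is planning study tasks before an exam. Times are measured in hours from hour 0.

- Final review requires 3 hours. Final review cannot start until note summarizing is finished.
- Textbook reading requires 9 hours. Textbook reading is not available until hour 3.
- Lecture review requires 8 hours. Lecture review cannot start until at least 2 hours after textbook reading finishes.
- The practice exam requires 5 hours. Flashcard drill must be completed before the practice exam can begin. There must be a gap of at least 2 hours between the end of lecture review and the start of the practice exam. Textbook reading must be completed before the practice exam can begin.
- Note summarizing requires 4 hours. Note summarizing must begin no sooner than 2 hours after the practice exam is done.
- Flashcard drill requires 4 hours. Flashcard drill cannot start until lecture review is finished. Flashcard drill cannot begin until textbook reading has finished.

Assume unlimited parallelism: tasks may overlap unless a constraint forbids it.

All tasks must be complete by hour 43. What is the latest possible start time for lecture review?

17

To finish by hour 43, final review (duration 3) must start no later than hour 40.
Note summarizing has to be done before final review (must start by hour 40). That means finishing by hour 40, i.e. starting by 40 − 4 = hour 36.
The practice exam has to be done before note summarizing (must start by hour 36, minus 2-hour gap → hour 34). That means finishing by hour 34, i.e. starting by 34 − 5 = hour 29.
Flashcard drill feeds into the practice exam (must start by hour 29); so flashcard drill must finish by hour 29 and therefore start by hour 25.
Lecture review feeds flashcard drill (must start by hour 25); the practice exam (must start by hour 29, minus 2-hour gap → hour 27). Taking the minimum, lecture review must finish by hour 25 and start by 25 − 8 = hour 17.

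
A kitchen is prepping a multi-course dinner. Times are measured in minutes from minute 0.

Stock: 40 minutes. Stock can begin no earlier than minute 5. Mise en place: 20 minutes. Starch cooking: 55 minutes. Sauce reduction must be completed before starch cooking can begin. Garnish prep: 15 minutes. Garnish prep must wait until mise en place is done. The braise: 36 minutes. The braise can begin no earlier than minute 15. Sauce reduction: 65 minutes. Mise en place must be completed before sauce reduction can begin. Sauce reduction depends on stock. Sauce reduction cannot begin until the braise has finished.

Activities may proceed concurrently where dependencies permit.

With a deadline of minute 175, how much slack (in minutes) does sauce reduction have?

The braise cannot begin until its own release at minute 15. It runs from minute 15 to 15 + 36 = minute 51.
Stock waits on its own release at minute 5, so it starts at minute 5 and finishes at 5 + 40 = minute 45.
Nothing blocks mise en place, so it runs from minute 0 to minute 20.
Sauce reduction cannot start until mise en place (finishes minute 20); stock (finishes minute 45); the braise (finishes minute 51). The controlling bound is minute 51, so sauce reduction finishes at 51 + 65 = minute 116.

Working backward from the deadline:
Starch cooking must finish by minute 175; it takes 55 minutes, so it must start by 175 − 55 = minute 120.
Sauce reduction feeds into starch cooking (must start by minute 120); so sauce reduction must finish by minute 120 and therefore start by minute 55.
So sauce reduction can start as early as minute 51 and as late as minute 55, giving 55 − 51 = 4 minutes of slack.

4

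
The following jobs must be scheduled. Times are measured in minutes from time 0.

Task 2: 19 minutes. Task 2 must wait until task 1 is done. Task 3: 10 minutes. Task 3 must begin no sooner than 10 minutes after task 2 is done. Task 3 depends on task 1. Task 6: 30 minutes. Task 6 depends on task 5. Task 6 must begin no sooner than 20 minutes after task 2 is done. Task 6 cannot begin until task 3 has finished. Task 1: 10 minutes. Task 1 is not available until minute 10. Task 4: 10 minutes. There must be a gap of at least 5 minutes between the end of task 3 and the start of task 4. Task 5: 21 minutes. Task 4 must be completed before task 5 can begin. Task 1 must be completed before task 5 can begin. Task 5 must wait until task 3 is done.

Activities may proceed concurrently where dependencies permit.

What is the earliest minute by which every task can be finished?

After its own release at minute 10, task 1 can start at minute 10 and finishes at minute 20.
Task 2 cannot begin until task 1 (finishes minute 20). It runs from minute 20 to 20 + 19 = minute 39.
Task 3 needs all of task 2 (finishes minute 39, plus 10-minute gap → minute 49); task 1 (finishes minute 20). That puts its earliest start at minute 49; it finishes at 49 + 10 = minute 59.
Task 4 waits on task 3 (finishes minute 59, plus 5-minute gap → minute 64), so it starts at minute 64 and finishes at 64 + 10 = minute 74.
Task 5 has to wait for task 4 (finishes minute 74); task 1 (finishes minute 20); task 3 (finishes minute 59). The latest of these is minute 74, so task 5 runs minute 74 to 74 + 21 = minute 95.
Task 6 has to wait for task 5 (finishes minute 95); task 2 (finishes minute 39, plus 20-minute gap → minute 59); task 3 (finishes minute 59). The latest of these is minute 95, so task 6 runs minute 95 to 95 + 30 = minute 125.
All tasks are finished once the last one completes. Finish times: Task 1 at 20, Task 2 at 39, Task 3 at 59, Task 4 at 74, Task 5 at 95, Task 6 at 125. The latest is minute 125.

125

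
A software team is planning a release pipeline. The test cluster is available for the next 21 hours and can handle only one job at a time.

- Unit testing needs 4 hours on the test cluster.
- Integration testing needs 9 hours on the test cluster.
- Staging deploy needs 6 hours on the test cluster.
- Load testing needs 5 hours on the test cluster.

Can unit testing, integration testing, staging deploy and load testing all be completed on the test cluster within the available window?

No

Running back to back, the jobs need 4 + 9 + 6 + 5 = 24 hours on the test cluster.
Since 24 > 21, they cannot all fit.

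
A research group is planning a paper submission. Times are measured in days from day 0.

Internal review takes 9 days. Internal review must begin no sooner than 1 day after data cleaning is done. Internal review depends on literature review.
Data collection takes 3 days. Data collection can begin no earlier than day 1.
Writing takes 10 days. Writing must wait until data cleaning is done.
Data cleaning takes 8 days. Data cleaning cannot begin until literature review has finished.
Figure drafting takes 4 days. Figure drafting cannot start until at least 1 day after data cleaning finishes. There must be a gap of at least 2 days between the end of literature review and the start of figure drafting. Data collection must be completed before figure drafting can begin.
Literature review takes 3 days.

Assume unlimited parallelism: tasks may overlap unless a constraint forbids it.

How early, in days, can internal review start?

12

Literature review has no prerequisites, so it starts at day 0 and finishes at day 3.
Data cleaning cannot begin until literature review (finishes day 3). It runs from day 3 to 3 + 8 = day 11.
Internal review waits on data cleaning (finishes day 11, plus 1-day gap → day 12); literature review (finishes day 3). The latest of these is day 12, which is the earliest internal review can start.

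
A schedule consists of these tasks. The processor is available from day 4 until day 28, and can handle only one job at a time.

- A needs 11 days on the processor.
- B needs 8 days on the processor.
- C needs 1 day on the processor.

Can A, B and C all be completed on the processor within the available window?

Yes

The processor window is 28 − 4 = 24 days.
Running back to back, the jobs need 11 + 8 + 1 = 20 days on the processor.
Since 20 ≤ 24, they fit within the window.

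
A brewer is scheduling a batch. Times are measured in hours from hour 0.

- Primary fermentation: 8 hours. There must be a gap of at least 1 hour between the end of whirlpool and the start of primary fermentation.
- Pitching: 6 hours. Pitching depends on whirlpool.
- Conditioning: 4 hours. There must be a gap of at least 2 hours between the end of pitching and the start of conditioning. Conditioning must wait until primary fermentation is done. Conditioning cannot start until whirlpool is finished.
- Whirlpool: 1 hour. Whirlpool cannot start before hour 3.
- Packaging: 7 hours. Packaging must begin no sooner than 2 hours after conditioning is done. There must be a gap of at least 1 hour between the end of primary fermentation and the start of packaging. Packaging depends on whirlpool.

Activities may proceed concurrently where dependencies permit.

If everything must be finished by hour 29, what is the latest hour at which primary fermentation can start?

Nothing follows packaging; the deadline of hour 29 is its only limit. It must start by 29 − 7 = hour 22.
Conditioning feeds into packaging (must start by hour 22, minus 2-hour gap → hour 20); so conditioning must finish by hour 20 and therefore start by hour 16.
Primary fermentation has several dependents: conditioning (must start by hour 16); packaging (must start by hour 22, minus 1-hour gap → hour 21). The earliest of those limits is hour 16, so primary fermentation must start by 16 − 8 = hour 8.

8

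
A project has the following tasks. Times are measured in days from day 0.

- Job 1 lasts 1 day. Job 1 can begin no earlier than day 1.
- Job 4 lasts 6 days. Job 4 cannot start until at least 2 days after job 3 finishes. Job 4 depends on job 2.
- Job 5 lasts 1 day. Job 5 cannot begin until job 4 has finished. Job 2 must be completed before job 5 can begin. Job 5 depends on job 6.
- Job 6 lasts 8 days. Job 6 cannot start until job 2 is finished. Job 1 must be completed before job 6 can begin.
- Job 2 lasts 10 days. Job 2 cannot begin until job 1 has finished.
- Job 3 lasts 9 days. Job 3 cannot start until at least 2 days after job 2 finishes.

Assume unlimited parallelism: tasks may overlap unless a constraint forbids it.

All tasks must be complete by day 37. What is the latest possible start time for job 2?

7

Job 5 has no dependents, so it just needs to finish by day 37. Starting by 37 − 1 = day 36 achieves that.
Since job 5 (must start by day 36) depends on it, job 4 must finish by day 36. Backing off its 6-day duration gives a latest start of day 30.
Job 3 has to be done before job 4 (must start by day 30, minus 2-day gap → day 28). That means finishing by day 28, i.e. starting by 28 − 9 = day 19.
Job 6 feeds into job 5 (must start by day 36); so job 6 must finish by day 36 and therefore start by day 28.
Job 2 feeds job 3 (must start by day 19, minus 2-day gap → day 17); job 4 (must start by day 30); job 5 (must start by day 36); job 6 (must start by day 28). Taking the minimum, job 2 must finish by day 17 and start by 17 − 10 = day 7.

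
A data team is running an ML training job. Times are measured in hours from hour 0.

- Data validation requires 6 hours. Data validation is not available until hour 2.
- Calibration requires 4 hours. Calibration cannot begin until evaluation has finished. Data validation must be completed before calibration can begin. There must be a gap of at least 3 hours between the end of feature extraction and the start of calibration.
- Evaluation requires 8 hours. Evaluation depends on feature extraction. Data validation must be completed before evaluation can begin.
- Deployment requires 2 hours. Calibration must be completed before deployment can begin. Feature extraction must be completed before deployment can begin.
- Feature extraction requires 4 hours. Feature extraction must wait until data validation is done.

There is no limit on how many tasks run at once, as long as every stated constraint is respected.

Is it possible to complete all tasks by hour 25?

Data validation cannot begin until its own release at hour 2. It runs from hour 2 to 2 + 6 = hour 8.
After data validation (finishes hour 8), feature extraction can start at hour 8 and finishes at hour 12.
Evaluation has to wait for feature extraction (finishes hour 12); data validation (finishes hour 8). The latest of these is hour 12, so evaluation runs hour 12 to 12 + 8 = hour 20.
For calibration: evaluation (finishes hour 20); data validation (finishes hour 8); feature extraction (finishes hour 12, plus 3-hour gap → hour 15). Taking the maximum gives a start of hour 20, and it finishes at 20 + 4 = hour 24.
For deployment: calibration (finishes hour 24); feature extraction (finishes hour 12). Taking the maximum gives a start of hour 24, and it finishes at 24 + 2 = hour 26.
The earliest everything can be done is hour 26, which is after the deadline of 25, so it is not possible.

No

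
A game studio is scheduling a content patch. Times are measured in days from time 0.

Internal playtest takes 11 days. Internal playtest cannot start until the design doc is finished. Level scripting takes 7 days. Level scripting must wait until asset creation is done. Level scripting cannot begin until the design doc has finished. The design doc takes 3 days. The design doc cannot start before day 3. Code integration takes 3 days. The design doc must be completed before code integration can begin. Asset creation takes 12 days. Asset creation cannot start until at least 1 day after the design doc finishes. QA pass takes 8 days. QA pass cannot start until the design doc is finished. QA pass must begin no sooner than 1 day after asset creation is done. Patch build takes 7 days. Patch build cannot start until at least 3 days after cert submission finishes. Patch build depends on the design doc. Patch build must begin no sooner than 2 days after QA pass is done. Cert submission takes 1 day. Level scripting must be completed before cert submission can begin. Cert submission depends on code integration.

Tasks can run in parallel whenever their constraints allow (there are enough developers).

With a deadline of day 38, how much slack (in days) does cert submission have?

The design doc cannot begin until its own release at day 3. It runs from day 3 to 3 + 3 = day 6.
Code integration cannot begin until the design doc (finishes day 6). It runs from day 6 to 6 + 3 = day 9.
After the design doc (finishes day 6, plus 1-day gap → day 7), asset creation can start at day 7 and finishes at day 19.
Level scripting has to wait for asset creation (finishes day 19); the design doc (finishes day 6). The latest of these is day 19, so level scripting runs day 19 to 19 + 7 = day 26.
Cert submission cannot start until level scripting (finishes day 26); code integration (finishes day 9). The controlling bound is day 26, so cert submission finishes at 26 + 1 = day 27.

Working backward from the deadline:
Patch build has no dependents, so it just needs to finish by day 38. Starting by 38 − 7 = day 31 achieves that.
Cert submission feeds into patch build (must start by day 31, minus 3-day gap → day 28); so cert submission must finish by day 28 and therefore start by day 27.
So cert submission can start as early as day 26 and as late as day 27, giving 27 − 26 = 1 day of slack.

1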